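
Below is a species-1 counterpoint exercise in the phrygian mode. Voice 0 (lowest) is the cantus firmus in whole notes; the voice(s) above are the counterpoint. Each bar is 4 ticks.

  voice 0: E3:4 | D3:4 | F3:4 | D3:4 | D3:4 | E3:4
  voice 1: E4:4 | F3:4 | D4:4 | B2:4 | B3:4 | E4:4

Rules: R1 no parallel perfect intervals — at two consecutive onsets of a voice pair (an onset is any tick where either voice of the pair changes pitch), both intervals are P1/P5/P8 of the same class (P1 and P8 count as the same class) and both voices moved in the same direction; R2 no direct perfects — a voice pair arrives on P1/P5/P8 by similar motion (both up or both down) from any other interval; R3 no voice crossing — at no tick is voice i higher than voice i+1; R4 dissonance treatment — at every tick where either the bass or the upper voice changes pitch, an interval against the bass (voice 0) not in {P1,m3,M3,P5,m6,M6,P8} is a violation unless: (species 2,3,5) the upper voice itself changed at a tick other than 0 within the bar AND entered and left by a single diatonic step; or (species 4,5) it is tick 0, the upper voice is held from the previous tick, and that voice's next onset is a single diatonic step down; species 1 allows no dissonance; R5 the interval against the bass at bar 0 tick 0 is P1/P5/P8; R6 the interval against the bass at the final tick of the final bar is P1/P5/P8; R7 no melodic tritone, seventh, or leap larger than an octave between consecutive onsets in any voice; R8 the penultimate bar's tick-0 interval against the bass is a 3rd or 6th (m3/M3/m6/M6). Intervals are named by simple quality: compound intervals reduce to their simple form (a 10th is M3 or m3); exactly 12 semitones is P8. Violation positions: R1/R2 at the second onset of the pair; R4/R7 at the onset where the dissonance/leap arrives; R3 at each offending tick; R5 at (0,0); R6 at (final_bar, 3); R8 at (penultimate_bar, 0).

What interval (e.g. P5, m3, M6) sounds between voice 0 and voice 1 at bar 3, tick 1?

voice 0=D3 voice 1=B2 -> m3

m3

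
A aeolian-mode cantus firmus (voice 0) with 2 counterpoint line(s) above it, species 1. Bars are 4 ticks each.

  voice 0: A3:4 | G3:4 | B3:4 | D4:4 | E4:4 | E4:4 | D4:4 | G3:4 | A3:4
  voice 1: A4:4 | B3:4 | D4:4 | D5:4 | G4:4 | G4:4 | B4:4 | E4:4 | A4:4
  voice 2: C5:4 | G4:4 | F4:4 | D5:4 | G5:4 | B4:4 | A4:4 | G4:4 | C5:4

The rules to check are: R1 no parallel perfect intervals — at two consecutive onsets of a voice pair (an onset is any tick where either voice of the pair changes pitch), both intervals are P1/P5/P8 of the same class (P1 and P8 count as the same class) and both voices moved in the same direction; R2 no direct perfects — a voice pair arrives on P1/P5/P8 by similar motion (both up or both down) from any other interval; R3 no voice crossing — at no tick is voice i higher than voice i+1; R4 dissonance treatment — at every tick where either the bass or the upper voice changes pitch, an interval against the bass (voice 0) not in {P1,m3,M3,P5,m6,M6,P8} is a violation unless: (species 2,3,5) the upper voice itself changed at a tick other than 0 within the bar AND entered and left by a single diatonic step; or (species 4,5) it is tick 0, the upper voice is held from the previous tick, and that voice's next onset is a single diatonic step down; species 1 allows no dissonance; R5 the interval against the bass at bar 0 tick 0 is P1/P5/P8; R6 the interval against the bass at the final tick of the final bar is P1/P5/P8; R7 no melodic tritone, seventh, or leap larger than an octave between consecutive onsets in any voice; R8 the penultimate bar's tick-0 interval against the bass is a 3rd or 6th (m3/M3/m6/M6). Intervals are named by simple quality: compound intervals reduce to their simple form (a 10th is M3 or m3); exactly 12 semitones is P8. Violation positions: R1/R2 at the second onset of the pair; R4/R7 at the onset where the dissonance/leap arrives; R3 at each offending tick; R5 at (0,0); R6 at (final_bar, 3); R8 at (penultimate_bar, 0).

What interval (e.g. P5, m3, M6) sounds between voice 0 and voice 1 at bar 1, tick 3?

voice 0=G3 voice 1=B3 -> M3

M3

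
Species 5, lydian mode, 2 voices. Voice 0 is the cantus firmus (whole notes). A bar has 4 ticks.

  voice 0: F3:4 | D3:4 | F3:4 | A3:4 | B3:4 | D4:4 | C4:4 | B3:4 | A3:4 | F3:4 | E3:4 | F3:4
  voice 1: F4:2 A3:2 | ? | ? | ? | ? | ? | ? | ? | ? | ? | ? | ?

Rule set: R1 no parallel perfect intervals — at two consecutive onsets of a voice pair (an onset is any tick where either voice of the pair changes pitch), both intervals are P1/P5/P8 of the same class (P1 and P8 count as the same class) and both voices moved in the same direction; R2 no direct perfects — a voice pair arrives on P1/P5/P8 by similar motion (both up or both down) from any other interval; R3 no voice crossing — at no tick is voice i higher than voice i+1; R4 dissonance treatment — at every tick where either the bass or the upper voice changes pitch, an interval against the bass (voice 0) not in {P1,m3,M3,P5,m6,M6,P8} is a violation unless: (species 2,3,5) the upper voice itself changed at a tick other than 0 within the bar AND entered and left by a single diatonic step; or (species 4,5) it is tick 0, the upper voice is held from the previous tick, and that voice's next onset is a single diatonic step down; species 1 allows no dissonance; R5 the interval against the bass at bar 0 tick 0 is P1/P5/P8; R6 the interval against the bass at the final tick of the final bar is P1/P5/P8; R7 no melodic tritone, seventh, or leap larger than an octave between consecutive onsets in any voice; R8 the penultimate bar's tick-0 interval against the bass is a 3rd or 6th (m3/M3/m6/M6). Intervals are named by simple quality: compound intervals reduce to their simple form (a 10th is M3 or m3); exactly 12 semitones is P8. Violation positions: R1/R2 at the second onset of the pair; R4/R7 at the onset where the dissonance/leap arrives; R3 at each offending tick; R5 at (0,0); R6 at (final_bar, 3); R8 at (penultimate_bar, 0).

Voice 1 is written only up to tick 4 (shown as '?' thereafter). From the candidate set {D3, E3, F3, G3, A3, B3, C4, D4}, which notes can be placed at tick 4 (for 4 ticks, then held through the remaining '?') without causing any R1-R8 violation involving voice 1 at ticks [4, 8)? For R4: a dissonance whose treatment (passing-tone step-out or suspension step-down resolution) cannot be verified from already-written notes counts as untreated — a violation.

D3: violates R2
E3: violates R4
F3: legal
G3: violates R4
A3: legal
B3: legal
C4: violates R4
D4: legal

{A3, B3, D4, F3}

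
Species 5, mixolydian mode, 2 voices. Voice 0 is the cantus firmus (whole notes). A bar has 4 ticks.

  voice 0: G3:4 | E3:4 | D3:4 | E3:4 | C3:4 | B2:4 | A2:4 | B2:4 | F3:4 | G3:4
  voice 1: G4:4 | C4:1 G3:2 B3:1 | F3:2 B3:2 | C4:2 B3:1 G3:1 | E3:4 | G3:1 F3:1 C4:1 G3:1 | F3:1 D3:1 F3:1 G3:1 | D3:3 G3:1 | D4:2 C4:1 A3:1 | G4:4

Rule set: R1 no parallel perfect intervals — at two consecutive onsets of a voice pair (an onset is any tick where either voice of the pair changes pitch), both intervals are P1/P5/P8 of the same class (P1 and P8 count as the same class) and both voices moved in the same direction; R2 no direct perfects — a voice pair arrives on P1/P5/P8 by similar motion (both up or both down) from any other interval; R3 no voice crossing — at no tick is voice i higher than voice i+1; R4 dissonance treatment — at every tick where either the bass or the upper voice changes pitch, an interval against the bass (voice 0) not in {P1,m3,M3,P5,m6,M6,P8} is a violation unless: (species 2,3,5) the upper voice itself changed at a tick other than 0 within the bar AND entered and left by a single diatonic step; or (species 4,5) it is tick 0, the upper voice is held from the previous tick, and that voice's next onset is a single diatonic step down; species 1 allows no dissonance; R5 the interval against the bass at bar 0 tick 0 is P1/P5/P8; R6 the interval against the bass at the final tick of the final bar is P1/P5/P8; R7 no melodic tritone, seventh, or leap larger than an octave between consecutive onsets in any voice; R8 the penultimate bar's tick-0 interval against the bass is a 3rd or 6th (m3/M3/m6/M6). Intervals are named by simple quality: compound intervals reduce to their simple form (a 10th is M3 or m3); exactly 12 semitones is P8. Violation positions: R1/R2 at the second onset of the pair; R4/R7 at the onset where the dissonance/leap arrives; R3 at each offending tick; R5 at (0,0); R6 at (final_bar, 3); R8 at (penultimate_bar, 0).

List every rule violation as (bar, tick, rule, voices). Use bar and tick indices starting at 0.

(2, 0, R7, (1,))
(2, 2, R7, (1,))
(5, 1, R4, (0, 1))
(5, 2, R4, (0, 1))
(6, 1, R4, (0, 1))
(6, 3, R4, (0, 1))
(8, 0, R7, (0,))
(9, 0, R2, (0, 1))
(9, 0, R7, (1,))

bar 0: v0=G3 v1=G4 downbeat P8
bar 1: v0=E3 v1=C4 downbeat m6
bar 2: v0=D3 v1=F3 downbeat m3
bar 3: v0=E3 v1=C4 downbeat m6
bar 4: v0=C3 v1=E3 downbeat M3
bar 5: v0=B2 v1=G3 downbeat m6
bar 6: v0=A2 v1=F3 downbeat m6
bar 7: v0=B2 v1=D3 downbeat m3
bar 8: v0=F3 v1=D4 downbeat M6
bar 9: v0=G3 v1=G4 downbeat P8
  -> R7 @ bar 2 tick 0 v(1,): B3->F3 leap 6st
  -> R7 @ bar 2 tick 2 v(1,): F3->B3 leap 6st
  -> R4 @ bar 5 tick 1 v(0, 1): B2/F3 TT untreated
  -> R4 @ bar 5 tick 2 v(0, 1): B2/C4 m2 untreated
  -> R4 @ bar 6 tick 1 v(0, 1): A2/D3 P4 untreated
  -> R4 @ bar 6 tick 3 v(0, 1): A2/G3 m7 untreated
  -> R7 @ bar 8 tick 0 v(0,): B2->F3 leap 6st
  -> R2 @ bar 9 tick 0 v(0, 1): F3/A3 M3 -> G3/G4 P8 similar
  -> R7 @ bar 9 tick 0 v(1,): A3->G4 leap 10st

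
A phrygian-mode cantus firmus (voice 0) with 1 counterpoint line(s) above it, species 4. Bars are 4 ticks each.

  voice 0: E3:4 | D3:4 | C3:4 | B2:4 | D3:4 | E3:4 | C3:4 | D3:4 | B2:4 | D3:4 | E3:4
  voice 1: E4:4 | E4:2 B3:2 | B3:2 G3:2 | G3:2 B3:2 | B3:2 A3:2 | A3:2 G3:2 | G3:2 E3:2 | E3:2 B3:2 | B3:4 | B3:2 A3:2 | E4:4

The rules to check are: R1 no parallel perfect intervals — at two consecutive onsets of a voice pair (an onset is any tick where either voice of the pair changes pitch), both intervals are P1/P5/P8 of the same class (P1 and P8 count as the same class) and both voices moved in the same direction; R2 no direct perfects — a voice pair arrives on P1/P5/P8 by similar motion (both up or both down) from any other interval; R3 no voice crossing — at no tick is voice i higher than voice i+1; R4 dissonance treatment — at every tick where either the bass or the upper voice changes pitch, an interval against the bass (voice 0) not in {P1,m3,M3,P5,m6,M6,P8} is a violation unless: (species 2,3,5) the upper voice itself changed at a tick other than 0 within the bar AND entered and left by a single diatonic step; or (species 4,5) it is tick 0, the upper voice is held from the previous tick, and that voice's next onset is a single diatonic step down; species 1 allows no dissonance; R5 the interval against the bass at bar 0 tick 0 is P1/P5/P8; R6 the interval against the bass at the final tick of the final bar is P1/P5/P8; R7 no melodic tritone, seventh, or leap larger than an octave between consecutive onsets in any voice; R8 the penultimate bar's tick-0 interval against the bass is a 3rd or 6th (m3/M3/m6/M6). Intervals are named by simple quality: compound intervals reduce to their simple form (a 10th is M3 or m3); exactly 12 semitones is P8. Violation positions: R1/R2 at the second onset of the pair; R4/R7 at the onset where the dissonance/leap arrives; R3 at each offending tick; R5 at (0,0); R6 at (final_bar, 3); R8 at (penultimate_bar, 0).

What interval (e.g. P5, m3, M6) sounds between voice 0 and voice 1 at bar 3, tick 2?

voice 0=B2 voice 1=B3 -> P8

P8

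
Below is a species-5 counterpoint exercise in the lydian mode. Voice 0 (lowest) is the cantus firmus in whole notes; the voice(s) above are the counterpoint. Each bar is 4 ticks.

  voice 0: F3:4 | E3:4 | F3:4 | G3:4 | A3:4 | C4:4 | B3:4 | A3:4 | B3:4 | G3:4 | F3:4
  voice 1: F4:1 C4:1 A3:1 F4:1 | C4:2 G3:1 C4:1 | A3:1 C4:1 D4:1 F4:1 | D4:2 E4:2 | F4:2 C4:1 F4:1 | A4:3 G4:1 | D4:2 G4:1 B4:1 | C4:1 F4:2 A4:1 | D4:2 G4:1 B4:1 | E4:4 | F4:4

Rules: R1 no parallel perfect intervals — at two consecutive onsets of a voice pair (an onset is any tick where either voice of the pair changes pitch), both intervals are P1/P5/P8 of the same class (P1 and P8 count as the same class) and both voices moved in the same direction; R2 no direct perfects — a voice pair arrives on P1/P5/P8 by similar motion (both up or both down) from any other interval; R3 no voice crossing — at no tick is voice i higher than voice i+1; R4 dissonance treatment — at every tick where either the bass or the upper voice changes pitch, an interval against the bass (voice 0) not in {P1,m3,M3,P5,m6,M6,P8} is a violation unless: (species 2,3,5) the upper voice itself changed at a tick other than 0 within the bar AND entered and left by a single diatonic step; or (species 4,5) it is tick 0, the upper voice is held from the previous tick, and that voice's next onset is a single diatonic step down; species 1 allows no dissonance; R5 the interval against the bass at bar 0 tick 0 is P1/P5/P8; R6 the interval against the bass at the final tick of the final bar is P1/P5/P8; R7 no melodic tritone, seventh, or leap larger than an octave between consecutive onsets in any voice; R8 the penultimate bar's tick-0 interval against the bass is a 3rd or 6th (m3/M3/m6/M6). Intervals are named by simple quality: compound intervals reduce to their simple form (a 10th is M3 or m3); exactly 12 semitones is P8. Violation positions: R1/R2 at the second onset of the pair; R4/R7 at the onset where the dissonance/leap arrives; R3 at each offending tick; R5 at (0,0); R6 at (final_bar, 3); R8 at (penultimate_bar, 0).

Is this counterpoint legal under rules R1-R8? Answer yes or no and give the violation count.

No (1 violations)

bar 0: v0=F3 v1=F4 (P8)
bar 1: v0=E3 v1=C4 (m6)
bar 2: v0=F3 v1=A3 (M3)
bar 3: v0=G3 v1=D4 (P5)
bar 4: v0=A3 v1=F4 (m6)
bar 5: v0=C4 v1=A4 (M6)
bar 6: v0=B3 v1=D4 (m3)
bar 7: v0=A3 v1=C4 (m3)
bar 8: v0=B3 v1=D4 (m3)
bar 9: v0=G3 v1=E4 (M6)
bar 10: v0=F3 v1=F4 (P8)
  R7 @ bar7.0: B4->C4 leap 11st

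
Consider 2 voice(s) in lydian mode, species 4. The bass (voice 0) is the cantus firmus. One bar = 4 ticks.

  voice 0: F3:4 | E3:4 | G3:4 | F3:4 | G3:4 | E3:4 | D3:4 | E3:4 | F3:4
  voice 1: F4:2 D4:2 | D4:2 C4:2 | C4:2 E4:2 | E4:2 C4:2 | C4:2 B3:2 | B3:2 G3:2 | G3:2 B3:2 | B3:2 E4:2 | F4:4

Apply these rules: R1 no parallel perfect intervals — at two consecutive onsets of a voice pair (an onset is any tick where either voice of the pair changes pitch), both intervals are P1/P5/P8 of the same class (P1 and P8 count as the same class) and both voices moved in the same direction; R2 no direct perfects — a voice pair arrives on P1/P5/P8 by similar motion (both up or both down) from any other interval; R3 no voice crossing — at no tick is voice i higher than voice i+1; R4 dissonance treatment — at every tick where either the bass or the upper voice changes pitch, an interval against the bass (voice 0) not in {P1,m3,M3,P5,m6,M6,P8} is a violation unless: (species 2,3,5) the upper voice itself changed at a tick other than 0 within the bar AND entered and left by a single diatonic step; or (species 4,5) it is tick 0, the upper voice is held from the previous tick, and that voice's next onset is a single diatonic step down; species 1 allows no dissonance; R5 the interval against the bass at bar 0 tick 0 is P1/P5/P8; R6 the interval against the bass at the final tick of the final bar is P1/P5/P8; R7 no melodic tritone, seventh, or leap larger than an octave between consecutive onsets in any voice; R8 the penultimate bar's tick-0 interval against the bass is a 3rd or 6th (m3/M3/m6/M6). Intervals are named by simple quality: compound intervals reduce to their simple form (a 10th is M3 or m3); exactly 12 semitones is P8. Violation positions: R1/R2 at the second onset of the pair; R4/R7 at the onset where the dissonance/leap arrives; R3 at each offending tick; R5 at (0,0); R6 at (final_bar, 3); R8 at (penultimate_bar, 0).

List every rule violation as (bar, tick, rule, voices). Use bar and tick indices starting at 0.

bar 0: v0=F3 v1=F4 downbeat P8
bar 1: v0=E3 v1=D4 downbeat m7
bar 2: v0=G3 v1=C4 downbeat P4
bar 3: v0=F3 v1=E4 downbeat M7
bar 4: v0=G3 v1=C4 downbeat P4
bar 5: v0=E3 v1=B3 downbeat P5
bar 6: v0=D3 v1=G3 downbeat P4
bar 7: v0=E3 v1=B3 downbeat P5
bar 8: v0=F3 v1=F4 downbeat P8
  -> R4 @ bar 2 tick 0 v(0, 1): G3/C4 P4 untreated
  -> R4 @ bar 3 tick 0 v(0, 1): F3/E4 M7 untreated
  -> R4 @ bar 6 tick 0 v(0, 1): D3/G3 P4 untreated
  -> R8 @ bar 7 tick 0 v(0, 1): penult P5 not 3rd/6th
  -> R1 @ bar 8 tick 0 v(0, 1): E3/E4 P8 -> F3/F4 P8 similar

(2, 0, R4, (0, 1))
(3, 0, R4, (0, 1))
(6, 0, R4, (0, 1))
(7, 0, R8, (0, 1))
(8, 0, R1, (0, 1))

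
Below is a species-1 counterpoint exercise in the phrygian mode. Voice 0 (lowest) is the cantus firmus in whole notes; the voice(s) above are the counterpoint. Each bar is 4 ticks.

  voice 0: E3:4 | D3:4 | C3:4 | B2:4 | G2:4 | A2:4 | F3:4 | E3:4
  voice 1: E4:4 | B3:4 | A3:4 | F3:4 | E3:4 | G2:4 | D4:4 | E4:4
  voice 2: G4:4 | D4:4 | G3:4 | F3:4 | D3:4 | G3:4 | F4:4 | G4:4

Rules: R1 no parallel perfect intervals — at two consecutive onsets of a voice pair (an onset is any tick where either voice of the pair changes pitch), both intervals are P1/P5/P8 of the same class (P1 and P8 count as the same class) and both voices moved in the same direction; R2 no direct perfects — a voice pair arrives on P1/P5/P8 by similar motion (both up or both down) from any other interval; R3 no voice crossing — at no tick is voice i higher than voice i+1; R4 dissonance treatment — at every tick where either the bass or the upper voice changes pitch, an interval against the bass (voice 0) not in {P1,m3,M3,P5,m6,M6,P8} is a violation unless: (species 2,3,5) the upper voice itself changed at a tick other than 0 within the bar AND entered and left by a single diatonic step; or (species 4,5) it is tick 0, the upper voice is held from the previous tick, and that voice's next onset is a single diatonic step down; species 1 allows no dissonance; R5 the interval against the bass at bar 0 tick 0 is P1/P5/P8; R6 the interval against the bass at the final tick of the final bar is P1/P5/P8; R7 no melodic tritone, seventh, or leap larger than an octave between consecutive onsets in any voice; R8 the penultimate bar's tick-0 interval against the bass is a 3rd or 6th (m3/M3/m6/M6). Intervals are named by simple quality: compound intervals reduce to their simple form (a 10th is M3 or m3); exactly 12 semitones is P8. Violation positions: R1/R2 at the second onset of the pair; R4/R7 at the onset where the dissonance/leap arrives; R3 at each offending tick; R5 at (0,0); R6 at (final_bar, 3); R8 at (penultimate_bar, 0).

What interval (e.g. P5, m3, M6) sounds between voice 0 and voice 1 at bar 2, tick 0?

M6

voice 0=C3 voice 1=A3 -> M6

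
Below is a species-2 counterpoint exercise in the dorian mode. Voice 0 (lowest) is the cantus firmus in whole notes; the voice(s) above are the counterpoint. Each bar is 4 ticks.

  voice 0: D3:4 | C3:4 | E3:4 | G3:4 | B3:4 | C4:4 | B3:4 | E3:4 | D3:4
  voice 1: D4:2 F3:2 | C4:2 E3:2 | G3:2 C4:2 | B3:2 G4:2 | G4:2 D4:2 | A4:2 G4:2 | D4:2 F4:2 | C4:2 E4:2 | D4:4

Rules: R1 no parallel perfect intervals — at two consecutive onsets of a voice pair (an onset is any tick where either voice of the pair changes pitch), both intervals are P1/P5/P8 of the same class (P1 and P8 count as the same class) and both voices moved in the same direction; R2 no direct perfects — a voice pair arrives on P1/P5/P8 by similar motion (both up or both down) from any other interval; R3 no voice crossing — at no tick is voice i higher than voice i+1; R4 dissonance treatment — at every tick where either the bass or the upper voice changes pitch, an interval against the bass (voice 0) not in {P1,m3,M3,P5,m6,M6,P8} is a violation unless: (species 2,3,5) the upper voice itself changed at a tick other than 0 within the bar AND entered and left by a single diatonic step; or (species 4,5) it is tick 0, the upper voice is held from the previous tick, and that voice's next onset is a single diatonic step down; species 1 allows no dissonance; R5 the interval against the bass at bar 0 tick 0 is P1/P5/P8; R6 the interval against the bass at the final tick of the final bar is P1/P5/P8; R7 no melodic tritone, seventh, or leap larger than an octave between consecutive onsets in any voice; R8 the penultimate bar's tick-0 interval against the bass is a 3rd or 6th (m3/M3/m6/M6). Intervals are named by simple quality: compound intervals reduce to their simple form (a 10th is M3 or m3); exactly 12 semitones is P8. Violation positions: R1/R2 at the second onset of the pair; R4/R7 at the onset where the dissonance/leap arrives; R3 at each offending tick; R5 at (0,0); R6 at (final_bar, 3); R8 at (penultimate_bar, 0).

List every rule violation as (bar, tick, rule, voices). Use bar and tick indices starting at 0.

(6, 2, R4, (0, 1))
(8, 0, R1, (0, 1))

bar 0: v0=D3 v1=D4 downbeat P8
bar 1: v0=C3 v1=C4 downbeat P8
bar 2: v0=E3 v1=G3 downbeat m3
bar 3: v0=G3 v1=B3 downbeat M3
bar 4: v0=B3 v1=G4 downbeat m6
bar 5: v0=C4 v1=A4 downbeat M6
bar 6: v0=B3 v1=D4 downbeat m3
bar 7: v0=E3 v1=C4 downbeat m6
bar 8: v0=D3 v1=D4 downbeat P8
  -> R4 @ bar 6 tick 2 v(0, 1): B3/F4 TT untreated
  -> R1 @ bar 8 tick 0 v(0, 1): E3/E4 P8 -> D3/D4 P8 similar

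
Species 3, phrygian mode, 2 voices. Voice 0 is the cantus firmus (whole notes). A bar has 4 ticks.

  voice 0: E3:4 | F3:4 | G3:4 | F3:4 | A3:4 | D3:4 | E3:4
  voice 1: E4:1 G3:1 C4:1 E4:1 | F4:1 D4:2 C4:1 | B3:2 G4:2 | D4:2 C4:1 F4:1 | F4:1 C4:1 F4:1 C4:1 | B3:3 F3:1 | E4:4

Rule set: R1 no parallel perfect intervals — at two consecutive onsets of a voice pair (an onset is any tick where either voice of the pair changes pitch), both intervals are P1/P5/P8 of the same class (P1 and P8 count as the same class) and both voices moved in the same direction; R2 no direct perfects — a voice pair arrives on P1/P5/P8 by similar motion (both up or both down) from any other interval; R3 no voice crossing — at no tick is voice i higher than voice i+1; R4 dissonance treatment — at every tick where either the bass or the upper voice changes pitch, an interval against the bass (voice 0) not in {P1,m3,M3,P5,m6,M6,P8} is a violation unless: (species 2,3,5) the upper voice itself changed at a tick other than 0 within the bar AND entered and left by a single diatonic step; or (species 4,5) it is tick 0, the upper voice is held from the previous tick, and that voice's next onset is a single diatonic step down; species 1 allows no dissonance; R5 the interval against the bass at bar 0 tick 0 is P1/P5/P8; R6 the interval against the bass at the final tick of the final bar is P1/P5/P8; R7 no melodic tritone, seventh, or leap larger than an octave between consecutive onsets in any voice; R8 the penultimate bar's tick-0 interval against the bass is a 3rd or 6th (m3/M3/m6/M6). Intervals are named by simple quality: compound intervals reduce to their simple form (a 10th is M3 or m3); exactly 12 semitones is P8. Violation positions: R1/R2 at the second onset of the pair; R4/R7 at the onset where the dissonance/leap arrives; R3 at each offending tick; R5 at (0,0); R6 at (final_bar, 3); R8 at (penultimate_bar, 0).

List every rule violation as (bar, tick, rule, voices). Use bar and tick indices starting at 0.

bar 0: v0=E3 v1=E4 downbeat P8
bar 1: v0=F3 v1=F4 downbeat P8
bar 2: v0=G3 v1=B3 downbeat M3
bar 3: v0=F3 v1=D4 downbeat M6
bar 4: v0=A3 v1=F4 downbeat m6
bar 5: v0=D3 v1=B3 downbeat M6
bar 6: v0=E3 v1=E4 downbeat P8
  -> R1 @ bar 1 tick 0 v(0, 1): E3/E4 P8 -> F3/F4 P8 similar
  -> R7 @ bar 5 tick 3 v(1,): B3->F3 leap 6st
  -> R2 @ bar 6 tick 0 v(0, 1): D3/F3 m3 -> E3/E4 P8 similar
  -> R7 @ bar 6 tick 0 v(1,): F3->E4 leap 11st

(1, 0, R1, (0, 1))
(5, 3, R7, (1,))
(6, 0, R2, (0, 1))
(6, 0, R7, (1,))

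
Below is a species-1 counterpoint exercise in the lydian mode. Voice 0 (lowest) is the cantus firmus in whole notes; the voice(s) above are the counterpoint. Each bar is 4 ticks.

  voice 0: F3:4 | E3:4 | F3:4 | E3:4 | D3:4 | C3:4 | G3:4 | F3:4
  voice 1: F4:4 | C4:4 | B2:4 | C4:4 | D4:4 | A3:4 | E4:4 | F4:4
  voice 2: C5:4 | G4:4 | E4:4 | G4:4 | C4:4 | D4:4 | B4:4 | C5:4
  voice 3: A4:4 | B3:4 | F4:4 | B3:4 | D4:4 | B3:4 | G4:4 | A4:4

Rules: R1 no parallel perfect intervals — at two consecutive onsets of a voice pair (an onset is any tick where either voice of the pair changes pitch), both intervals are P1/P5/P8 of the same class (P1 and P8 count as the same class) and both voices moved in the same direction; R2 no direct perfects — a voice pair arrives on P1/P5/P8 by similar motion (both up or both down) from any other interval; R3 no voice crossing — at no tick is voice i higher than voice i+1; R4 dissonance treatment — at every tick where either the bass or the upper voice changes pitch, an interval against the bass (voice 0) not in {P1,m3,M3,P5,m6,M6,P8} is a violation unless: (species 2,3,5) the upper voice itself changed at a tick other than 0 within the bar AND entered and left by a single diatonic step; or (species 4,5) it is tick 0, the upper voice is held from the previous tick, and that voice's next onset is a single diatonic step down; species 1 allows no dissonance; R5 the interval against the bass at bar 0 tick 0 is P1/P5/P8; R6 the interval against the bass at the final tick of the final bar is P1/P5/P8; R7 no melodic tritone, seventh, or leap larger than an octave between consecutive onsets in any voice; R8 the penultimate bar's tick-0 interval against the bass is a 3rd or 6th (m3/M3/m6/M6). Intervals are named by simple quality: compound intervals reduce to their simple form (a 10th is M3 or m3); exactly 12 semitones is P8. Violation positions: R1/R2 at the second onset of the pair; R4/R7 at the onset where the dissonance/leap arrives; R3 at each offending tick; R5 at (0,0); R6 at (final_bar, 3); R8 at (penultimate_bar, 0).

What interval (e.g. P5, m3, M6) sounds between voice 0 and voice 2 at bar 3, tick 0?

m3

voice 0=E3 voice 2=G4 -> m3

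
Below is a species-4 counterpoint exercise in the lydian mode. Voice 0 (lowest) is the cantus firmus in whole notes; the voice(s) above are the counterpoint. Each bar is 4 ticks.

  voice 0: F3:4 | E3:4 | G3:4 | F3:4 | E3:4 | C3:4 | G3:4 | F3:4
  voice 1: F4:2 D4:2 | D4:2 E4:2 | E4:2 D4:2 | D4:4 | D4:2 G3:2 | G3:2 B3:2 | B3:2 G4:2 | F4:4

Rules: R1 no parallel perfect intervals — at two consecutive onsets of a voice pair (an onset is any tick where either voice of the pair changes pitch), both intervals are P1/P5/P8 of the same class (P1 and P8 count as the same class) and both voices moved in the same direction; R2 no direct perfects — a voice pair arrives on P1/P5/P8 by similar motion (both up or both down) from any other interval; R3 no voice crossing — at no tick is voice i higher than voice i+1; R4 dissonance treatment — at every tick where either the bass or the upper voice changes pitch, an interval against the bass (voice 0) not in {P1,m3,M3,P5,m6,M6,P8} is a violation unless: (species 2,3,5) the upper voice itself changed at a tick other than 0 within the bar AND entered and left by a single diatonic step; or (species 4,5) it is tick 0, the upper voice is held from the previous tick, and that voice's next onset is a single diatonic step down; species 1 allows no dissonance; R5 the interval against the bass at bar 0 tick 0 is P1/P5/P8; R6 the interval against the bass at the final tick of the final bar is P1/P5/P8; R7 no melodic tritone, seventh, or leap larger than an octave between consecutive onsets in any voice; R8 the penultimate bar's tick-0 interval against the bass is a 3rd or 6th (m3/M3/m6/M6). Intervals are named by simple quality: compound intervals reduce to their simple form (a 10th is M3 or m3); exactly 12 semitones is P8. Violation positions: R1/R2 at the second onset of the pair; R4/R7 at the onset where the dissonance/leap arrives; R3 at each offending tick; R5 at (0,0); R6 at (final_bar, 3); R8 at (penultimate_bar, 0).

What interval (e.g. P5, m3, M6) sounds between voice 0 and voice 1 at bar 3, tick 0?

voice 0=F3 voice 1=D4 -> M6

M6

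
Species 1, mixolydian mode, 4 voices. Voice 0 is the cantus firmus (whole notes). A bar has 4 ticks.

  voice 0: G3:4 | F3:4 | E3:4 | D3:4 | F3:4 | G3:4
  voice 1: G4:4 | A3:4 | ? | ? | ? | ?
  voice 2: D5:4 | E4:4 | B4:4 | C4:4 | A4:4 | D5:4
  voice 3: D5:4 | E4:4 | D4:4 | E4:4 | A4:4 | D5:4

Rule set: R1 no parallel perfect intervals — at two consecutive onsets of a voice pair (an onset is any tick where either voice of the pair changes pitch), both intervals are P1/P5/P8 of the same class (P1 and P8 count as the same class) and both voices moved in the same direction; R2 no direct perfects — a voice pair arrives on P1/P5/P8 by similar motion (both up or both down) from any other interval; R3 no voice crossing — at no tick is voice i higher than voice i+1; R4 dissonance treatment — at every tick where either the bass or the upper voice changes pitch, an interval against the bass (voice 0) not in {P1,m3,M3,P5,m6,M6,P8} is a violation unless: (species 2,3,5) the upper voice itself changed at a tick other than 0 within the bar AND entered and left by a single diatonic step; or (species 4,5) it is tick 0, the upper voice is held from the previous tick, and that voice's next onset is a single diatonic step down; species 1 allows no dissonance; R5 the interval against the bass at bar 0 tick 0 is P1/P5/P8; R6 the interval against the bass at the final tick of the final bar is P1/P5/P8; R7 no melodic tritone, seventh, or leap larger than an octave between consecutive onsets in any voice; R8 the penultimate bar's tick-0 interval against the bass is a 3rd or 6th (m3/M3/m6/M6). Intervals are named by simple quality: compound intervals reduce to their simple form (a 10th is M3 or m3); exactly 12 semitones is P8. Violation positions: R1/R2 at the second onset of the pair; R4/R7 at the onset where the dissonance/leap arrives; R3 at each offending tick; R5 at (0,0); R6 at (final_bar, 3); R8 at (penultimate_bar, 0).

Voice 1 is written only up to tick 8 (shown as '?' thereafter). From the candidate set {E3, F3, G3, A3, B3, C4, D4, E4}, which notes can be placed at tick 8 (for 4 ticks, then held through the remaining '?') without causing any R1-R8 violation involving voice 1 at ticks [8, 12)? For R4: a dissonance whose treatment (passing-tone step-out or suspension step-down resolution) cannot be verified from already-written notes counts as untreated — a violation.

E3: violates R2
F3: violates R4
G3: violates R1
A3: violates R4
B3: violates R2
C4: legal
D4: violates R4
E4: violates R1

{C4}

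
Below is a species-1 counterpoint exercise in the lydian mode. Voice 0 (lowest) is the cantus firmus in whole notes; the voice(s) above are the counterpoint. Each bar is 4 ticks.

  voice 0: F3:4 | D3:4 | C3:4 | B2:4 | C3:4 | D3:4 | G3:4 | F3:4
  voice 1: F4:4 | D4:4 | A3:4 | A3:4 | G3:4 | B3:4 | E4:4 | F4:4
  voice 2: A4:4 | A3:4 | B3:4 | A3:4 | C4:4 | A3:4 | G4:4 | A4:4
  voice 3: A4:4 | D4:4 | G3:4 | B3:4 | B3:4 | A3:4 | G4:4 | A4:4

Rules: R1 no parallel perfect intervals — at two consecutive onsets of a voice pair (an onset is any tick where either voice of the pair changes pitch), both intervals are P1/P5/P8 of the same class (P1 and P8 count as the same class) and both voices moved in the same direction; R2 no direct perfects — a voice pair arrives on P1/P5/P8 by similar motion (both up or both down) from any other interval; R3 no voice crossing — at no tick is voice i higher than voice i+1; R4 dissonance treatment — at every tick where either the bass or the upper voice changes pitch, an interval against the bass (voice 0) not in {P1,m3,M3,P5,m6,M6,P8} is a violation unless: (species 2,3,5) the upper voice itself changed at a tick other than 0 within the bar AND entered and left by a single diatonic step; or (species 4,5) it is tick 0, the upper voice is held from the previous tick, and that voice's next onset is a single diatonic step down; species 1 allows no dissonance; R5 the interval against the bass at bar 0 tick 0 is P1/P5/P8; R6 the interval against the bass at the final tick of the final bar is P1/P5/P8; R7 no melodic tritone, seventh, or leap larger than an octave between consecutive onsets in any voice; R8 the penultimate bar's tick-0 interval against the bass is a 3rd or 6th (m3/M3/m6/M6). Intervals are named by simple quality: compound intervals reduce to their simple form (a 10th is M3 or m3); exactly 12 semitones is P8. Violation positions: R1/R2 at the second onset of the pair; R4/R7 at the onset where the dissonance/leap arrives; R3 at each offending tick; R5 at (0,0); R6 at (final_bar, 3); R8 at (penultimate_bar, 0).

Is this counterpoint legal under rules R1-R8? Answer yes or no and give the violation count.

bar 0: v0=F3 v1=F4 v2=A4 v3=A4 (M3)
bar 1: v0=D3 v1=D4 v2=A3 v3=D4 (P8)
bar 2: v0=C3 v1=A3 v2=B3 v3=G3 (P5)
bar 3: v0=B2 v1=A3 v2=A3 v3=B3 (P8)
bar 4: v0=C3 v1=G3 v2=C4 v3=B3 (M7)
bar 5: v0=D3 v1=B3 v2=A3 v3=A3 (P5)
bar 6: v0=G3 v1=E4 v2=G4 v3=G4 (P8)
bar 7: v0=F3 v1=F4 v2=A4 v3=A4 (M3)
  R5 @ bar0.0: opens on M3
  R5 @ bar0.0: opens on M3
  R1 @ bar1.0: F3/F4 P8 -> D3/D4 P8 similar
  R2 @ bar1.0: F3/A4 M3 -> D3/A3 P5 similar
  R2 @ bar1.0: F3/A4 M3 -> D3/D4 P8 similar
  R2 @ bar1.0: F4/A4 M3 -> D4/D4 P1 similar
  R3 @ bar1.0: D4 above A3
  R3 @ bar1.1: D4 above A3
  R3 @ bar1.2: D4 above A3
  R3 @ bar1.3: D4 above A3
  R2 @ bar2.0: D3/D4 P8 -> C3/G3 P5 similar
  R3 @ bar2.0: B3 above G3
  R4 @ bar2.0: C3/B3 M7 untreated
  R3 @ bar2.1: B3 above G3
  R3 @ bar2.2: B3 above G3
  R3 @ bar2.3: B3 above G3
  R4 @ bar3.0: B2/A3 m7 untreated
  R4 @ bar3.0: B2/A3 m7 untreated
  R2 @ bar4.0: B2/A3 m7 -> C3/C4 P8 similar
  R3 @ bar4.0: C4 above B3
  R4 @ bar4.0: C3/B3 M7 untreated
  R3 @ bar4.1: C4 above B3
  R3 @ bar4.2: C4 above B3
  R3 @ bar4.3: C4 above B3
  R2 @ bar5.0: C4/B3 m2 -> A3/A3 P1 similar
  R3 @ bar5.0: B3 above A3
  R3 @ bar5.1: B3 above A3
  R3 @ bar5.2: B3 above A3
  R3 @ bar5.3: B3 above A3
  R1 @ bar6.0: A3/A3 P1 -> G4/G4 P1 similar
  R2 @ bar6.0: D3/A3 P5 -> G3/G4 P8 similar
  R2 @ bar6.0: D3/A3 P5 -> G3/G4 P8 similar
  R7 @ bar6.0: A3->G4 leap 10st
  R7 @ bar6.0: A3->G4 leap 10st
  R8 @ bar6.0: penult P8 not 3rd/6th
  R8 @ bar6.0: penult P8 not 3rd/6th
  R1 @ bar7.0: G4/G4 P1 -> A4/A4 P1 similar
  R6 @ bar7.3: closes on M3
  R6 @ bar7.3: closes on M3

No (39 violations)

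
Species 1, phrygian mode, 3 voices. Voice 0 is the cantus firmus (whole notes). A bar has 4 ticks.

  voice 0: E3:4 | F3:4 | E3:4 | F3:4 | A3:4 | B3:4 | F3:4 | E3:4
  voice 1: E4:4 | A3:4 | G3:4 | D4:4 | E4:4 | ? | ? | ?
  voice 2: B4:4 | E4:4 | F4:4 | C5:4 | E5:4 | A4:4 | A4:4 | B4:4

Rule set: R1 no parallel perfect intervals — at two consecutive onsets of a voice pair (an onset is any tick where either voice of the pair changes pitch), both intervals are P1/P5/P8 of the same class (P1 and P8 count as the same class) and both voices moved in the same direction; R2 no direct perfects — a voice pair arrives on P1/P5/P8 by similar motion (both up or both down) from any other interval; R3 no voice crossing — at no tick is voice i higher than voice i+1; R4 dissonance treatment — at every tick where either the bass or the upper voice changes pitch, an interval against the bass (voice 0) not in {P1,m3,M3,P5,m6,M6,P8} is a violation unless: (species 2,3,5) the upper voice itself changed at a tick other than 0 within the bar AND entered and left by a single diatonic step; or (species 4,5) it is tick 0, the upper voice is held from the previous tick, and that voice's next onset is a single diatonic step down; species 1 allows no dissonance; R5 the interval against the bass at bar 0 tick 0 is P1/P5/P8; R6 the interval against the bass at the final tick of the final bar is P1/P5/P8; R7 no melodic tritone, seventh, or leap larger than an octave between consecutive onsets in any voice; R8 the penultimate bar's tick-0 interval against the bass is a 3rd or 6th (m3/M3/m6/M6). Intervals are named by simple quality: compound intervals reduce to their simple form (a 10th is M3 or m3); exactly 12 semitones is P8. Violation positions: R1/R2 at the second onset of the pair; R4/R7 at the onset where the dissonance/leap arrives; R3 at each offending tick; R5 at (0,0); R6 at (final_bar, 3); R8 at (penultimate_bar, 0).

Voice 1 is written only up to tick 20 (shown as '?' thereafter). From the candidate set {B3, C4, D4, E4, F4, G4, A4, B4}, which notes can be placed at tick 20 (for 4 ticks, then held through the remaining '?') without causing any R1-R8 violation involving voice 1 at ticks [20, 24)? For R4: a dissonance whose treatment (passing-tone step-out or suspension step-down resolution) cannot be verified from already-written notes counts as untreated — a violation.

B3: legal
C4: violates R4
D4: violates R2
E4: violates R4
F4: violates R4
G4: legal
A4: violates R4
B4: violates R2,R3

{B3, G4}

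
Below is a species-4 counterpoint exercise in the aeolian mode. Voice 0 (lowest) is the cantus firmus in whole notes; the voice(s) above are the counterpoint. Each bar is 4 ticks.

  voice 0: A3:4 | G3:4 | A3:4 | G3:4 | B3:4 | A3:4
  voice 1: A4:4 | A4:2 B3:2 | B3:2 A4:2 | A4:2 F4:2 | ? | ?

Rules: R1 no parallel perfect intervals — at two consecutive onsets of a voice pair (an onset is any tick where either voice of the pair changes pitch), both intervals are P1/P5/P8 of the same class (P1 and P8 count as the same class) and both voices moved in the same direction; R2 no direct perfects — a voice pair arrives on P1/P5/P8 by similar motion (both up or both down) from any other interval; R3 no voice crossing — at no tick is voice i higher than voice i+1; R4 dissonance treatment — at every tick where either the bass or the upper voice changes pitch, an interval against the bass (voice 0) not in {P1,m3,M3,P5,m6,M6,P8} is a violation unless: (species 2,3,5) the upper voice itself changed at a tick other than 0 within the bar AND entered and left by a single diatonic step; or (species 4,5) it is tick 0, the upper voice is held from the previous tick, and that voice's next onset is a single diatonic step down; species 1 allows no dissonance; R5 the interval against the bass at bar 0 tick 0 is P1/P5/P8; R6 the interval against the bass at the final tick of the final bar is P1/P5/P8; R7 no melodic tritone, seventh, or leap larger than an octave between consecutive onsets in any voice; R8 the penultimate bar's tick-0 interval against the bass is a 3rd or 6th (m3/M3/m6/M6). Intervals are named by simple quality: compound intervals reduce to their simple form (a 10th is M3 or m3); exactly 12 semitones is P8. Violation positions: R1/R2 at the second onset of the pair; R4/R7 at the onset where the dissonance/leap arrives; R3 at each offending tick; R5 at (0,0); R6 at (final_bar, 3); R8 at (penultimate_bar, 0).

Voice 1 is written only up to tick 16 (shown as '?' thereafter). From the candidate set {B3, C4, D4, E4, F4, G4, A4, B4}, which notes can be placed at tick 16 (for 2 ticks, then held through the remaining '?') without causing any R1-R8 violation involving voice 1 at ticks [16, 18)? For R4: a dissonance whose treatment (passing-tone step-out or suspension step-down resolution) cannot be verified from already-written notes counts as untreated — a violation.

{D4, G4}

B3: violates R7,R8
C4: violates R4,R8
D4: legal
E4: violates R4,R8
F4: violates R4,R8
G4: legal
A4: violates R4,R8
B4: violates R2,R7,R8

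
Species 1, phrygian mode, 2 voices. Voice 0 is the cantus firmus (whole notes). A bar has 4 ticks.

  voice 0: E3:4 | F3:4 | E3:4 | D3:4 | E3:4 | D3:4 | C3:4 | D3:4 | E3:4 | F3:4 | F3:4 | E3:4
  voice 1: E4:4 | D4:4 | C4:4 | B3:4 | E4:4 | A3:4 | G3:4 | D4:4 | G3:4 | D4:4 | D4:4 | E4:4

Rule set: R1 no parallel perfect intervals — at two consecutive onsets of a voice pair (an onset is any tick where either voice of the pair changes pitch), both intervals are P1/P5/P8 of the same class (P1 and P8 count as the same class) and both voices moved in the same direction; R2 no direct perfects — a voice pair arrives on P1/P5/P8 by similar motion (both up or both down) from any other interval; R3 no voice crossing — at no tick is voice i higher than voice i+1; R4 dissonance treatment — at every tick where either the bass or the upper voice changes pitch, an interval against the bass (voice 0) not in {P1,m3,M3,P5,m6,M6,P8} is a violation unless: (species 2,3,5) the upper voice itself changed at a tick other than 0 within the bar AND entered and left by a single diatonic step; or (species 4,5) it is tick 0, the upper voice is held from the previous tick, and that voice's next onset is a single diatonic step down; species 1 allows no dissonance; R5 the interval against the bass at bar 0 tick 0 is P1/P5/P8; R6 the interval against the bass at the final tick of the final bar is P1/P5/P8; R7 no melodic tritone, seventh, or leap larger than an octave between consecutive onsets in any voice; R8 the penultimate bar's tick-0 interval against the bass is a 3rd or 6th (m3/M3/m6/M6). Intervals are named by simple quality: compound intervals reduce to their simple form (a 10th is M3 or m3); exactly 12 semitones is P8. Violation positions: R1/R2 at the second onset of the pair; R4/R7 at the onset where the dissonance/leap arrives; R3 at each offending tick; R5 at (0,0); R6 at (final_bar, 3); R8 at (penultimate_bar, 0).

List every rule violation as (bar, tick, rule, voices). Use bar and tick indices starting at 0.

(4, 0, R2, (0, 1))
(5, 0, R2, (0, 1))
(6, 0, R1, (0, 1))
(7, 0, R2, (0, 1))

bar 0: v0=E3 v1=E4 downbeat P8
bar 1: v0=F3 v1=D4 downbeat M6
bar 2: v0=E3 v1=C4 downbeat m6
bar 3: v0=D3 v1=B3 downbeat M6
bar 4: v0=E3 v1=E4 downbeat P8
bar 5: v0=D3 v1=A3 downbeat P5
bar 6: v0=C3 v1=G3 downbeat P5
bar 7: v0=D3 v1=D4 downbeat P8
bar 8: v0=E3 v1=G3 downbeat m3
bar 9: v0=F3 v1=D4 downbeat M6
bar 10: v0=F3 v1=D4 downbeat M6
bar 11: v0=E3 v1=E4 downbeat P8
  -> R2 @ bar 4 tick 0 v(0, 1): D3/B3 M6 -> E3/E4 P8 similar
  -> R2 @ bar 5 tick 0 v(0, 1): E3/E4 P8 -> D3/A3 P5 similar
  -> R1 @ bar 6 tick 0 v(0, 1): D3/A3 P5 -> C3/G3 P5 similar
  -> R2 @ bar 7 tick 0 v(0, 1): C3/G3 P5 -> D3/D4 P8 similar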